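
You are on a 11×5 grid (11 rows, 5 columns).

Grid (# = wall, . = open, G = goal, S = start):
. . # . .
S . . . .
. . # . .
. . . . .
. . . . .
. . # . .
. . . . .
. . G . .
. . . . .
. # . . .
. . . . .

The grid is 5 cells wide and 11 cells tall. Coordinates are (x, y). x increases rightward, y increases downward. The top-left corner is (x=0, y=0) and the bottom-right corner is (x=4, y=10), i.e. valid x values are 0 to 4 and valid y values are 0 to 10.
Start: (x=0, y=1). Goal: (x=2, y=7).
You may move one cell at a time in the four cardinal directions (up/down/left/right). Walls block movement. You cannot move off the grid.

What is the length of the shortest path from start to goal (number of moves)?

Answer: Shortest path length: 8

Derivation:
BFS from (x=0, y=1) until reaching (x=2, y=7):
  Distance 0: (x=0, y=1)
  Distance 1: (x=0, y=0), (x=1, y=1), (x=0, y=2)
  Distance 2: (x=1, y=0), (x=2, y=1), (x=1, y=2), (x=0, y=3)
  Distance 3: (x=3, y=1), (x=1, y=3), (x=0, y=4)
  Distance 4: (x=3, y=0), (x=4, y=1), (x=3, y=2), (x=2, y=3), (x=1, y=4), (x=0, y=5)
  Distance 5: (x=4, y=0), (x=4, y=2), (x=3, y=3), (x=2, y=4), (x=1, y=5), (x=0, y=6)
  Distance 6: (x=4, y=3), (x=3, y=4), (x=1, y=6), (x=0, y=7)
  Distance 7: (x=4, y=4), (x=3, y=5), (x=2, y=6), (x=1, y=7), (x=0, y=8)
  Distance 8: (x=4, y=5), (x=3, y=6), (x=2, y=7), (x=1, y=8), (x=0, y=9)  <- goal reached here
One shortest path (8 moves): (x=0, y=1) -> (x=1, y=1) -> (x=1, y=2) -> (x=1, y=3) -> (x=1, y=4) -> (x=1, y=5) -> (x=1, y=6) -> (x=2, y=6) -> (x=2, y=7)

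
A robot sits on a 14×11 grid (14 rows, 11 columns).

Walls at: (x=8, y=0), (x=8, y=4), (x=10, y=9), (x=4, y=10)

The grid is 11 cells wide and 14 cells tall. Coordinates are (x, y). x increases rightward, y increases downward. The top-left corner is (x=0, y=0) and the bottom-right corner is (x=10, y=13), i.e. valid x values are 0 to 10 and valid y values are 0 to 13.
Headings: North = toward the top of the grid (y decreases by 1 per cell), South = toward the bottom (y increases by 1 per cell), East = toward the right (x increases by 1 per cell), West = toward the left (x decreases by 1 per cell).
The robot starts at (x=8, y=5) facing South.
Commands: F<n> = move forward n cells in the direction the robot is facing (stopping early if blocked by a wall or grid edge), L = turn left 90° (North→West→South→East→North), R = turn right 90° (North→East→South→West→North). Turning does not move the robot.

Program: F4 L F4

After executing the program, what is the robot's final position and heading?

Answer: Final position: (x=9, y=9), facing East

Derivation:
Start: (x=8, y=5), facing South
  F4: move forward 4, now at (x=8, y=9)
  L: turn left, now facing East
  F4: move forward 1/4 (blocked), now at (x=9, y=9)
Final: (x=9, y=9), facing East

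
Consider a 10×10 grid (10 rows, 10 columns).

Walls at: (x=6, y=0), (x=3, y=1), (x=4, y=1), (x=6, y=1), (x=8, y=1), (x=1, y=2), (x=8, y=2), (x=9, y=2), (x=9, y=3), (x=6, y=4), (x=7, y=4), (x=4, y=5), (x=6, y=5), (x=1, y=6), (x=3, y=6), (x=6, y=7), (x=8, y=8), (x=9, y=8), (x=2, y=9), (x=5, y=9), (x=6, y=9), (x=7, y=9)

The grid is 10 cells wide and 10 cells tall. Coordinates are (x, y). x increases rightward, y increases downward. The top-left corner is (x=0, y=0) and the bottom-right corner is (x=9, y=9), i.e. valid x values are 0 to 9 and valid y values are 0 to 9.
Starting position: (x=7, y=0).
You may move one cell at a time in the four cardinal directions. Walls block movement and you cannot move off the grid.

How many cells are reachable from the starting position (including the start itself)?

BFS flood-fill from (x=7, y=0):
  Distance 0: (x=7, y=0)
  Distance 1: (x=8, y=0), (x=7, y=1)
  Distance 2: (x=9, y=0), (x=7, y=2)
  Distance 3: (x=9, y=1), (x=6, y=2), (x=7, y=3)
  Distance 4: (x=5, y=2), (x=6, y=3), (x=8, y=3)
  Distance 5: (x=5, y=1), (x=4, y=2), (x=5, y=3), (x=8, y=4)
  Distance 6: (x=5, y=0), (x=3, y=2), (x=4, y=3), (x=5, y=4), (x=9, y=4), (x=8, y=5)
  Distance 7: (x=4, y=0), (x=2, y=2), (x=3, y=3), (x=4, y=4), (x=5, y=5), (x=7, y=5), (x=9, y=5), (x=8, y=6)
  Distance 8: (x=3, y=0), (x=2, y=1), (x=2, y=3), (x=3, y=4), (x=5, y=6), (x=7, y=6), (x=9, y=6), (x=8, y=7)
  Distance 9: (x=2, y=0), (x=1, y=1), (x=1, y=3), (x=2, y=4), (x=3, y=5), (x=4, y=6), (x=6, y=6), (x=5, y=7), (x=7, y=7), (x=9, y=7)
  Distance 10: (x=1, y=0), (x=0, y=1), (x=0, y=3), (x=1, y=4), (x=2, y=5), (x=4, y=7), (x=5, y=8), (x=7, y=8)
  Distance 11: (x=0, y=0), (x=0, y=2), (x=0, y=4), (x=1, y=5), (x=2, y=6), (x=3, y=7), (x=4, y=8), (x=6, y=8)
  Distance 12: (x=0, y=5), (x=2, y=7), (x=3, y=8), (x=4, y=9)
  Distance 13: (x=0, y=6), (x=1, y=7), (x=2, y=8), (x=3, y=9)
  Distance 14: (x=0, y=7), (x=1, y=8)
  Distance 15: (x=0, y=8), (x=1, y=9)
  Distance 16: (x=0, y=9)
Total reachable: 76 (grid has 78 open cells total)

Answer: Reachable cells: 76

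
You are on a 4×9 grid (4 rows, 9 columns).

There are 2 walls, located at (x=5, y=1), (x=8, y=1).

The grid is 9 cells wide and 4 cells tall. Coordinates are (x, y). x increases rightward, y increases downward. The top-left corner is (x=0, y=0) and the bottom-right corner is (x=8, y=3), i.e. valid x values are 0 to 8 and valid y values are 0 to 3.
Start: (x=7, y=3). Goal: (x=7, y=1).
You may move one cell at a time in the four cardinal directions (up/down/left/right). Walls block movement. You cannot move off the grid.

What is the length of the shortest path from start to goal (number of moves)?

BFS from (x=7, y=3) until reaching (x=7, y=1):
  Distance 0: (x=7, y=3)
  Distance 1: (x=7, y=2), (x=6, y=3), (x=8, y=3)
  Distance 2: (x=7, y=1), (x=6, y=2), (x=8, y=2), (x=5, y=3)  <- goal reached here
One shortest path (2 moves): (x=7, y=3) -> (x=7, y=2) -> (x=7, y=1)

Answer: Shortest path length: 2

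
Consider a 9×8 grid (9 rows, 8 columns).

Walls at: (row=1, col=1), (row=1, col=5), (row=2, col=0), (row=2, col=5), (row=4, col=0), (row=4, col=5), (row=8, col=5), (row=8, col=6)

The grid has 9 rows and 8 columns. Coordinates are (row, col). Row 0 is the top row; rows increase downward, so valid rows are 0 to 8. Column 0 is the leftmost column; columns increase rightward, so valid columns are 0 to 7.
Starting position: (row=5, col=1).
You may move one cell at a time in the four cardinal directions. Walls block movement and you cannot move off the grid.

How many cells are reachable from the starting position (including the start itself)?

Answer: Reachable cells: 64

Derivation:
BFS flood-fill from (row=5, col=1):
  Distance 0: (row=5, col=1)
  Distance 1: (row=4, col=1), (row=5, col=0), (row=5, col=2), (row=6, col=1)
  Distance 2: (row=3, col=1), (row=4, col=2), (row=5, col=3), (row=6, col=0), (row=6, col=2), (row=7, col=1)
  Distance 3: (row=2, col=1), (row=3, col=0), (row=3, col=2), (row=4, col=3), (row=5, col=4), (row=6, col=3), (row=7, col=0), (row=7, col=2), (row=8, col=1)
  Distance 4: (row=2, col=2), (row=3, col=3), (row=4, col=4), (row=5, col=5), (row=6, col=4), (row=7, col=3), (row=8, col=0), (row=8, col=2)
  Distance 5: (row=1, col=2), (row=2, col=3), (row=3, col=4), (row=5, col=6), (row=6, col=5), (row=7, col=4), (row=8, col=3)
  Distance 6: (row=0, col=2), (row=1, col=3), (row=2, col=4), (row=3, col=5), (row=4, col=6), (row=5, col=7), (row=6, col=6), (row=7, col=5), (row=8, col=4)
  Distance 7: (row=0, col=1), (row=0, col=3), (row=1, col=4), (row=3, col=6), (row=4, col=7), (row=6, col=7), (row=7, col=6)
  Distance 8: (row=0, col=0), (row=0, col=4), (row=2, col=6), (row=3, col=7), (row=7, col=7)
  Distance 9: (row=0, col=5), (row=1, col=0), (row=1, col=6), (row=2, col=7), (row=8, col=7)
  Distance 10: (row=0, col=6), (row=1, col=7)
  Distance 11: (row=0, col=7)
Total reachable: 64 (grid has 64 open cells total)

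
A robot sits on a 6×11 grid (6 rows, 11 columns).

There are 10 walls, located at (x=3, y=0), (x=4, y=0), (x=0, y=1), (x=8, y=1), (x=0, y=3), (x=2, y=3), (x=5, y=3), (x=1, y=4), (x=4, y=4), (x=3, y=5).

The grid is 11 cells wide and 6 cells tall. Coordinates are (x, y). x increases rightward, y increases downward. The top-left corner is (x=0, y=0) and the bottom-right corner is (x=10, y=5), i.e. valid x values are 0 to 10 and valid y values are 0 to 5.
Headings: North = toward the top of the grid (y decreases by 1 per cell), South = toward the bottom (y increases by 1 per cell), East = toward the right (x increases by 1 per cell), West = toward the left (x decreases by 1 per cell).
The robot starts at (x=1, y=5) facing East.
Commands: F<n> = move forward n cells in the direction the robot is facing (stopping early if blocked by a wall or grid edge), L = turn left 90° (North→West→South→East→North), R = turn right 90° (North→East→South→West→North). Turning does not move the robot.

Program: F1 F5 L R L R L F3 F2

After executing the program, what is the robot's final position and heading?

Answer: Final position: (x=2, y=4), facing North

Derivation:
Start: (x=1, y=5), facing East
  F1: move forward 1, now at (x=2, y=5)
  F5: move forward 0/5 (blocked), now at (x=2, y=5)
  L: turn left, now facing North
  R: turn right, now facing East
  L: turn left, now facing North
  R: turn right, now facing East
  L: turn left, now facing North
  F3: move forward 1/3 (blocked), now at (x=2, y=4)
  F2: move forward 0/2 (blocked), now at (x=2, y=4)
Final: (x=2, y=4), facing North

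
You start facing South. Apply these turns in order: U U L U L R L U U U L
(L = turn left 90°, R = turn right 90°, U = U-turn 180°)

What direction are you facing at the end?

Start: South
  U (U-turn (180°)) -> North
  U (U-turn (180°)) -> South
  L (left (90° counter-clockwise)) -> East
  U (U-turn (180°)) -> West
  L (left (90° counter-clockwise)) -> South
  R (right (90° clockwise)) -> West
  L (left (90° counter-clockwise)) -> South
  U (U-turn (180°)) -> North
  U (U-turn (180°)) -> South
  U (U-turn (180°)) -> North
  L (left (90° counter-clockwise)) -> West
Final: West

Answer: Final heading: West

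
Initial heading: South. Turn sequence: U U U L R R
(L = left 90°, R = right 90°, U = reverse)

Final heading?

Answer: Final heading: East

Derivation:
Start: South
  U (U-turn (180°)) -> North
  U (U-turn (180°)) -> South
  U (U-turn (180°)) -> North
  L (left (90° counter-clockwise)) -> West
  R (right (90° clockwise)) -> North
  R (right (90° clockwise)) -> East
Final: East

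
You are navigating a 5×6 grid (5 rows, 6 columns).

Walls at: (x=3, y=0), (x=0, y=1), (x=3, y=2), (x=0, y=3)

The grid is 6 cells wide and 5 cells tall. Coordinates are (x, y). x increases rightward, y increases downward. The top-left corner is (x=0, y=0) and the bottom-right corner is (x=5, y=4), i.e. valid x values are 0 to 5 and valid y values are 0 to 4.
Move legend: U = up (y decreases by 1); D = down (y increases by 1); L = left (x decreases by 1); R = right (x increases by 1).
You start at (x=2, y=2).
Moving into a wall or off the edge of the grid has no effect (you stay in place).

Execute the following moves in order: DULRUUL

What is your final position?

Start: (x=2, y=2)
  D (down): (x=2, y=2) -> (x=2, y=3)
  U (up): (x=2, y=3) -> (x=2, y=2)
  L (left): (x=2, y=2) -> (x=1, y=2)
  R (right): (x=1, y=2) -> (x=2, y=2)
  U (up): (x=2, y=2) -> (x=2, y=1)
  U (up): (x=2, y=1) -> (x=2, y=0)
  L (left): (x=2, y=0) -> (x=1, y=0)
Final: (x=1, y=0)

Answer: Final position: (x=1, y=0)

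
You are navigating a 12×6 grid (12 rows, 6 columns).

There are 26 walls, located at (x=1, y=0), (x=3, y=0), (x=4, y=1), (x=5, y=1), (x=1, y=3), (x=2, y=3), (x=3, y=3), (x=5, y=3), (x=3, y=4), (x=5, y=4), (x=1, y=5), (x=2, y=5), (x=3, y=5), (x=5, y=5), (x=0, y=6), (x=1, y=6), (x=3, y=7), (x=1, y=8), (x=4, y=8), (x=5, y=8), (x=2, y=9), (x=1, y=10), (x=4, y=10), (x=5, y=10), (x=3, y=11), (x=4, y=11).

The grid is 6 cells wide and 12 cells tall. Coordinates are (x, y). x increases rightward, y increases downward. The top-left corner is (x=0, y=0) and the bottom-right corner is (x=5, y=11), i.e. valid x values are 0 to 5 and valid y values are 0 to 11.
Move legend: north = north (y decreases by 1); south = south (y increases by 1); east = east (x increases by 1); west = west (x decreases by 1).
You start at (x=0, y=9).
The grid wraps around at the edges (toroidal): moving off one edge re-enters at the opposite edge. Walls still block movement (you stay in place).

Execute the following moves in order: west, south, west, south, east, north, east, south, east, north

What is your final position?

Start: (x=0, y=9)
  west (west): (x=0, y=9) -> (x=5, y=9)
  south (south): blocked, stay at (x=5, y=9)
  west (west): (x=5, y=9) -> (x=4, y=9)
  south (south): blocked, stay at (x=4, y=9)
  east (east): (x=4, y=9) -> (x=5, y=9)
  north (north): blocked, stay at (x=5, y=9)
  east (east): (x=5, y=9) -> (x=0, y=9)
  south (south): (x=0, y=9) -> (x=0, y=10)
  east (east): blocked, stay at (x=0, y=10)
  north (north): (x=0, y=10) -> (x=0, y=9)
Final: (x=0, y=9)

Answer: Final position: (x=0, y=9)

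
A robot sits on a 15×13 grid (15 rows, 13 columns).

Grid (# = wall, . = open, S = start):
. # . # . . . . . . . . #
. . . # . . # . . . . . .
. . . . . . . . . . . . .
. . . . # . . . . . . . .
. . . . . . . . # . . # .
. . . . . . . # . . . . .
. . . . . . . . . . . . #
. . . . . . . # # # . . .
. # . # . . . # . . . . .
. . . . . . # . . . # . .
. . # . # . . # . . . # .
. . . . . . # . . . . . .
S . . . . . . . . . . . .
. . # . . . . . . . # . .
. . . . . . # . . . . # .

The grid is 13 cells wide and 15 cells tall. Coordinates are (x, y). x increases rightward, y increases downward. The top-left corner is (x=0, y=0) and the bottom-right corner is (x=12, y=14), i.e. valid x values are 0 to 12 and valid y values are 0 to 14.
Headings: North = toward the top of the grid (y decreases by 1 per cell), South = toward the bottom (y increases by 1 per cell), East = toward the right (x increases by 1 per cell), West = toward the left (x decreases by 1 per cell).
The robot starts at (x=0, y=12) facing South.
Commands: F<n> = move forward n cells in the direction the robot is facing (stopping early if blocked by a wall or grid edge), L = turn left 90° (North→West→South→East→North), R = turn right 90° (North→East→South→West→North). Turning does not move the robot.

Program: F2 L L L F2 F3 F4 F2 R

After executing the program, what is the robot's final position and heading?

Start: (x=0, y=12), facing South
  F2: move forward 2, now at (x=0, y=14)
  L: turn left, now facing East
  L: turn left, now facing North
  L: turn left, now facing West
  F2: move forward 0/2 (blocked), now at (x=0, y=14)
  F3: move forward 0/3 (blocked), now at (x=0, y=14)
  F4: move forward 0/4 (blocked), now at (x=0, y=14)
  F2: move forward 0/2 (blocked), now at (x=0, y=14)
  R: turn right, now facing North
Final: (x=0, y=14), facing North

Answer: Final position: (x=0, y=14), facing North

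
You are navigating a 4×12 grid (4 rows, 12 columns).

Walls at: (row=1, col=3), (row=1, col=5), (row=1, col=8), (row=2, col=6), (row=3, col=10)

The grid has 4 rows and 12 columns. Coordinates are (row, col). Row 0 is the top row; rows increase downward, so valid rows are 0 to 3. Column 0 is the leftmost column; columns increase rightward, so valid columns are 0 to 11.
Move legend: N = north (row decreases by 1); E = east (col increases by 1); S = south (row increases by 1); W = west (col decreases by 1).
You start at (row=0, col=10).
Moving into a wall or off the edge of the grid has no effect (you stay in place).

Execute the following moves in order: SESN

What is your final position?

Answer: Final position: (row=1, col=11)

Derivation:
Start: (row=0, col=10)
  S (south): (row=0, col=10) -> (row=1, col=10)
  E (east): (row=1, col=10) -> (row=1, col=11)
  S (south): (row=1, col=11) -> (row=2, col=11)
  N (north): (row=2, col=11) -> (row=1, col=11)
Final: (row=1, col=11)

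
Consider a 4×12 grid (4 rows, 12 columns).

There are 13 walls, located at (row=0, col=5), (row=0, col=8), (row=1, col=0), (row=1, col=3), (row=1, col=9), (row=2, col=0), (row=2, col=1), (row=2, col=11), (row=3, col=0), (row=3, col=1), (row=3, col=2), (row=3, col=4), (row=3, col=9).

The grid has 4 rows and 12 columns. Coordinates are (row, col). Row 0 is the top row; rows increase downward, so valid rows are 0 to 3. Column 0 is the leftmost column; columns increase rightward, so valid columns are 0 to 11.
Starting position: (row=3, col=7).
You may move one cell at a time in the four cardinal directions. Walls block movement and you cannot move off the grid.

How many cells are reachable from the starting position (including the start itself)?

BFS flood-fill from (row=3, col=7):
  Distance 0: (row=3, col=7)
  Distance 1: (row=2, col=7), (row=3, col=6), (row=3, col=8)
  Distance 2: (row=1, col=7), (row=2, col=6), (row=2, col=8), (row=3, col=5)
  Distance 3: (row=0, col=7), (row=1, col=6), (row=1, col=8), (row=2, col=5), (row=2, col=9)
  Distance 4: (row=0, col=6), (row=1, col=5), (row=2, col=4), (row=2, col=10)
  Distance 5: (row=1, col=4), (row=1, col=10), (row=2, col=3), (row=3, col=10)
  Distance 6: (row=0, col=4), (row=0, col=10), (row=1, col=11), (row=2, col=2), (row=3, col=3), (row=3, col=11)
  Distance 7: (row=0, col=3), (row=0, col=9), (row=0, col=11), (row=1, col=2)
  Distance 8: (row=0, col=2), (row=1, col=1)
  Distance 9: (row=0, col=1)
  Distance 10: (row=0, col=0)
Total reachable: 35 (grid has 35 open cells total)

Answer: Reachable cells: 35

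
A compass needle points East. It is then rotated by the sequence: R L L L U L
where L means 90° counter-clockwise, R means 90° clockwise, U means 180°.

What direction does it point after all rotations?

Answer: Final heading: North

Derivation:
Start: East
  R (right (90° clockwise)) -> South
  L (left (90° counter-clockwise)) -> East
  L (left (90° counter-clockwise)) -> North
  L (left (90° counter-clockwise)) -> West
  U (U-turn (180°)) -> East
  L (left (90° counter-clockwise)) -> North
Final: North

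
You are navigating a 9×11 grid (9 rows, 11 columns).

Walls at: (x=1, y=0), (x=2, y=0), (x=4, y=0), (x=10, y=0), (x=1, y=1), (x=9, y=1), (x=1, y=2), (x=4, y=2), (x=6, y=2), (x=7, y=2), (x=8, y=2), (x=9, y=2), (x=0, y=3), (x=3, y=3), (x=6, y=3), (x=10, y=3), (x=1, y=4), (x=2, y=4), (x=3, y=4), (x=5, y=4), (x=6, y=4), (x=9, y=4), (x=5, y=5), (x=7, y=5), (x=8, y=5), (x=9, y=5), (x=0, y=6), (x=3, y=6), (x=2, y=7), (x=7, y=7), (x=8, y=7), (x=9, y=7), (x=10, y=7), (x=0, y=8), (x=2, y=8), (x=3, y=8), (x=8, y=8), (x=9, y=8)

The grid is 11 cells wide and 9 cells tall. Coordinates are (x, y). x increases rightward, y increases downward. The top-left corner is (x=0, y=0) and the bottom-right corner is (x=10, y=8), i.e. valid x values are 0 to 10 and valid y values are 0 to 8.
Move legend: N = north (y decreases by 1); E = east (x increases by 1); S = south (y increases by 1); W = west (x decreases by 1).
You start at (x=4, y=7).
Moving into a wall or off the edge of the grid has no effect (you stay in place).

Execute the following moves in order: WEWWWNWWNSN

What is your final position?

Answer: Final position: (x=3, y=7)

Derivation:
Start: (x=4, y=7)
  W (west): (x=4, y=7) -> (x=3, y=7)
  E (east): (x=3, y=7) -> (x=4, y=7)
  W (west): (x=4, y=7) -> (x=3, y=7)
  W (west): blocked, stay at (x=3, y=7)
  W (west): blocked, stay at (x=3, y=7)
  N (north): blocked, stay at (x=3, y=7)
  W (west): blocked, stay at (x=3, y=7)
  W (west): blocked, stay at (x=3, y=7)
  N (north): blocked, stay at (x=3, y=7)
  S (south): blocked, stay at (x=3, y=7)
  N (north): blocked, stay at (x=3, y=7)
Final: (x=3, y=7)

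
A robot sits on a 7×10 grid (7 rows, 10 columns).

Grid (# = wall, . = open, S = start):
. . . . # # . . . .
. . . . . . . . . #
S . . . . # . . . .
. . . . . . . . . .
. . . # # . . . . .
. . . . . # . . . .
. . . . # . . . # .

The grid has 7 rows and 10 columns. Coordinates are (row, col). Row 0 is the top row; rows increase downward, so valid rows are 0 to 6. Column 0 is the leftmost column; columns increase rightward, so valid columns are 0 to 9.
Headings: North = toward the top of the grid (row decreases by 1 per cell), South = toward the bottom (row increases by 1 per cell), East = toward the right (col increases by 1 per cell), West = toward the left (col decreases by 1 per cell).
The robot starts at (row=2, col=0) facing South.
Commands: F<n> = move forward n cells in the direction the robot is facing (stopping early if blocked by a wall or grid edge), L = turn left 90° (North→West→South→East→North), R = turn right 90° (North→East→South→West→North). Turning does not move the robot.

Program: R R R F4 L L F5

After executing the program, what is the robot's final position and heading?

Start: (row=2, col=0), facing South
  R: turn right, now facing West
  R: turn right, now facing North
  R: turn right, now facing East
  F4: move forward 4, now at (row=2, col=4)
  L: turn left, now facing North
  L: turn left, now facing West
  F5: move forward 4/5 (blocked), now at (row=2, col=0)
Final: (row=2, col=0), facing West

Answer: Final position: (row=2, col=0), facing West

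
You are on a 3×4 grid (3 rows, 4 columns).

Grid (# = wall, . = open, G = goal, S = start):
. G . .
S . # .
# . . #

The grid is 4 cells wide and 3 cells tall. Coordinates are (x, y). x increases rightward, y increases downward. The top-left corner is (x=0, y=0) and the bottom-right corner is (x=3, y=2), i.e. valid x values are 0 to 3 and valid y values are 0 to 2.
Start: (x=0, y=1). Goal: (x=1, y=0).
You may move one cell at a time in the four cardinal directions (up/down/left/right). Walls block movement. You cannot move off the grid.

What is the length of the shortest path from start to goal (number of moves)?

Answer: Shortest path length: 2

Derivation:
BFS from (x=0, y=1) until reaching (x=1, y=0):
  Distance 0: (x=0, y=1)
  Distance 1: (x=0, y=0), (x=1, y=1)
  Distance 2: (x=1, y=0), (x=1, y=2)  <- goal reached here
One shortest path (2 moves): (x=0, y=1) -> (x=1, y=1) -> (x=1, y=0)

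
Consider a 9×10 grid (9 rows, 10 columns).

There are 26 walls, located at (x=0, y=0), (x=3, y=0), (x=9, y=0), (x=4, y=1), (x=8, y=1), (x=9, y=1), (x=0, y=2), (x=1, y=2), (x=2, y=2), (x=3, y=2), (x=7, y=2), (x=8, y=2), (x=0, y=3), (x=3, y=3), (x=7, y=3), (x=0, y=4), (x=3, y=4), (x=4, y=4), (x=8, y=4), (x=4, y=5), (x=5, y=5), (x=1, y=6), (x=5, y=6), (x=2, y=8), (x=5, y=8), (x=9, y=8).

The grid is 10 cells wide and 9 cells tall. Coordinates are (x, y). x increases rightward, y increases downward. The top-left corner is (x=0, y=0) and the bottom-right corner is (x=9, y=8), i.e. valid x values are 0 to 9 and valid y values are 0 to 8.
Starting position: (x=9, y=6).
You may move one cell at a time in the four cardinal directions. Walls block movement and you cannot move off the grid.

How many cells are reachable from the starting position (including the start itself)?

Answer: Reachable cells: 58

Derivation:
BFS flood-fill from (x=9, y=6):
  Distance 0: (x=9, y=6)
  Distance 1: (x=9, y=5), (x=8, y=6), (x=9, y=7)
  Distance 2: (x=9, y=4), (x=8, y=5), (x=7, y=6), (x=8, y=7)
  Distance 3: (x=9, y=3), (x=7, y=5), (x=6, y=6), (x=7, y=7), (x=8, y=8)
  Distance 4: (x=9, y=2), (x=8, y=3), (x=7, y=4), (x=6, y=5), (x=6, y=7), (x=7, y=8)
  Distance 5: (x=6, y=4), (x=5, y=7), (x=6, y=8)
  Distance 6: (x=6, y=3), (x=5, y=4), (x=4, y=7)
  Distance 7: (x=6, y=2), (x=5, y=3), (x=4, y=6), (x=3, y=7), (x=4, y=8)
  Distance 8: (x=6, y=1), (x=5, y=2), (x=4, y=3), (x=3, y=6), (x=2, y=7), (x=3, y=8)
  Distance 9: (x=6, y=0), (x=5, y=1), (x=7, y=1), (x=4, y=2), (x=3, y=5), (x=2, y=6), (x=1, y=7)
  Distance 10: (x=5, y=0), (x=7, y=0), (x=2, y=5), (x=0, y=7), (x=1, y=8)
  Distance 11: (x=4, y=0), (x=8, y=0), (x=2, y=4), (x=1, y=5), (x=0, y=6), (x=0, y=8)
  Distance 12: (x=2, y=3), (x=1, y=4), (x=0, y=5)
  Distance 13: (x=1, y=3)
Total reachable: 58 (grid has 64 open cells total)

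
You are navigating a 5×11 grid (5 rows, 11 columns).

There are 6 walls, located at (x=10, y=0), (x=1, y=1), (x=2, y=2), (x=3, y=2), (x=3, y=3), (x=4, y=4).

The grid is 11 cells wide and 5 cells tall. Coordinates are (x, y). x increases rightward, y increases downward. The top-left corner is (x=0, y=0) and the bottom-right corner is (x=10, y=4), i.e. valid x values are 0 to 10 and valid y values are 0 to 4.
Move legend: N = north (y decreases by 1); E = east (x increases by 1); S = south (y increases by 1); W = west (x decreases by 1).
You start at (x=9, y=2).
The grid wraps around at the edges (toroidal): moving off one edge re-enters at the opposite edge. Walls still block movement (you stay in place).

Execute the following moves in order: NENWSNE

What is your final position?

Answer: Final position: (x=10, y=1)

Derivation:
Start: (x=9, y=2)
  N (north): (x=9, y=2) -> (x=9, y=1)
  E (east): (x=9, y=1) -> (x=10, y=1)
  N (north): blocked, stay at (x=10, y=1)
  W (west): (x=10, y=1) -> (x=9, y=1)
  S (south): (x=9, y=1) -> (x=9, y=2)
  N (north): (x=9, y=2) -> (x=9, y=1)
  E (east): (x=9, y=1) -> (x=10, y=1)
Final: (x=10, y=1)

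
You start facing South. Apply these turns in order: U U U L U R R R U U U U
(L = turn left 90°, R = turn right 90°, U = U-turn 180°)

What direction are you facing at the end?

Answer: Final heading: North

Derivation:
Start: South
  U (U-turn (180°)) -> North
  U (U-turn (180°)) -> South
  U (U-turn (180°)) -> North
  L (left (90° counter-clockwise)) -> West
  U (U-turn (180°)) -> East
  R (right (90° clockwise)) -> South
  R (right (90° clockwise)) -> West
  R (right (90° clockwise)) -> North
  U (U-turn (180°)) -> South
  U (U-turn (180°)) -> North
  U (U-turn (180°)) -> South
  U (U-turn (180°)) -> North
Final: North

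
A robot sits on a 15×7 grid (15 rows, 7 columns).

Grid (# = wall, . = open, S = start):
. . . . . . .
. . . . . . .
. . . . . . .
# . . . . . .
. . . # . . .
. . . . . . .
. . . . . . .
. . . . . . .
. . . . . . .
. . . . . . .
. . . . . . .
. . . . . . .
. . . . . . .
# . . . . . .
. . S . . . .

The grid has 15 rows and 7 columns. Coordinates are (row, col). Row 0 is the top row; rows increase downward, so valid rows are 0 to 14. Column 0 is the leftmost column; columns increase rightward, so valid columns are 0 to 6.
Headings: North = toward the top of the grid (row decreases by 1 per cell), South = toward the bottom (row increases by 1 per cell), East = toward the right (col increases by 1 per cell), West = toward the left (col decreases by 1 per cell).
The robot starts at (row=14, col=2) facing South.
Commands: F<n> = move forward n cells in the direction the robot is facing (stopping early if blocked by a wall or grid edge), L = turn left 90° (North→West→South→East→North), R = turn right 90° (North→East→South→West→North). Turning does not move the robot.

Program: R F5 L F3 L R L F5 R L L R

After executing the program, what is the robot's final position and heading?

Answer: Final position: (row=14, col=5), facing East

Derivation:
Start: (row=14, col=2), facing South
  R: turn right, now facing West
  F5: move forward 2/5 (blocked), now at (row=14, col=0)
  L: turn left, now facing South
  F3: move forward 0/3 (blocked), now at (row=14, col=0)
  L: turn left, now facing East
  R: turn right, now facing South
  L: turn left, now facing East
  F5: move forward 5, now at (row=14, col=5)
  R: turn right, now facing South
  L: turn left, now facing East
  L: turn left, now facing North
  R: turn right, now facing East
Final: (row=14, col=5), facing East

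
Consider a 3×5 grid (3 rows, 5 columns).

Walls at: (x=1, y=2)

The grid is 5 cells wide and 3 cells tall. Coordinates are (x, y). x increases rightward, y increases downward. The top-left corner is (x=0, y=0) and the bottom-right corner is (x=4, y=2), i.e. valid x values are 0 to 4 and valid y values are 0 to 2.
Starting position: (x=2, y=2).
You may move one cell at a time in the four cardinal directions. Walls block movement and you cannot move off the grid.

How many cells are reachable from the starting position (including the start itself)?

Answer: Reachable cells: 14

Derivation:
BFS flood-fill from (x=2, y=2):
  Distance 0: (x=2, y=2)
  Distance 1: (x=2, y=1), (x=3, y=2)
  Distance 2: (x=2, y=0), (x=1, y=1), (x=3, y=1), (x=4, y=2)
  Distance 3: (x=1, y=0), (x=3, y=0), (x=0, y=1), (x=4, y=1)
  Distance 4: (x=0, y=0), (x=4, y=0), (x=0, y=2)
Total reachable: 14 (grid has 14 open cells total)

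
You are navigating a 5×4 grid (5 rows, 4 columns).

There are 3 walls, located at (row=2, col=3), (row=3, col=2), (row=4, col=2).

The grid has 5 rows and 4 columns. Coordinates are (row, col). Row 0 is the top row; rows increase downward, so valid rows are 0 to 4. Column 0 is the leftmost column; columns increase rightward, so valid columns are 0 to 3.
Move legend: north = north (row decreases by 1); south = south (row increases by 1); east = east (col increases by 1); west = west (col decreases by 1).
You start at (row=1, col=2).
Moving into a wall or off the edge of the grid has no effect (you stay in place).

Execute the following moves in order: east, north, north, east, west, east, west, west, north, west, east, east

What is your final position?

Start: (row=1, col=2)
  east (east): (row=1, col=2) -> (row=1, col=3)
  north (north): (row=1, col=3) -> (row=0, col=3)
  north (north): blocked, stay at (row=0, col=3)
  east (east): blocked, stay at (row=0, col=3)
  west (west): (row=0, col=3) -> (row=0, col=2)
  east (east): (row=0, col=2) -> (row=0, col=3)
  west (west): (row=0, col=3) -> (row=0, col=2)
  west (west): (row=0, col=2) -> (row=0, col=1)
  north (north): blocked, stay at (row=0, col=1)
  west (west): (row=0, col=1) -> (row=0, col=0)
  east (east): (row=0, col=0) -> (row=0, col=1)
  east (east): (row=0, col=1) -> (row=0, col=2)
Final: (row=0, col=2)

Answer: Final position: (row=0, col=2)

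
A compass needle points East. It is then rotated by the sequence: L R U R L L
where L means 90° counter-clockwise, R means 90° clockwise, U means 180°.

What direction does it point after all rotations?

Answer: Final heading: South

Derivation:
Start: East
  L (left (90° counter-clockwise)) -> North
  R (right (90° clockwise)) -> East
  U (U-turn (180°)) -> West
  R (right (90° clockwise)) -> North
  L (left (90° counter-clockwise)) -> West
  L (left (90° counter-clockwise)) -> South
Final: South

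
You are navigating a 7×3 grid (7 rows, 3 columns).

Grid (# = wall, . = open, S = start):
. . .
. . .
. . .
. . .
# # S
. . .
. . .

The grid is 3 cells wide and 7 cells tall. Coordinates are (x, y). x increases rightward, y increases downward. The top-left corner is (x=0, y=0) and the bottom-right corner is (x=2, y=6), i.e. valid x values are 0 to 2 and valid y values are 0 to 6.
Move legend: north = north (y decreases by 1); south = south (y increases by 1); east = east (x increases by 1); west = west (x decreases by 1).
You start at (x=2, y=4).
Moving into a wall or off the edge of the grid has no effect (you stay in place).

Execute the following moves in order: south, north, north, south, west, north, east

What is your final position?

Start: (x=2, y=4)
  south (south): (x=2, y=4) -> (x=2, y=5)
  north (north): (x=2, y=5) -> (x=2, y=4)
  north (north): (x=2, y=4) -> (x=2, y=3)
  south (south): (x=2, y=3) -> (x=2, y=4)
  west (west): blocked, stay at (x=2, y=4)
  north (north): (x=2, y=4) -> (x=2, y=3)
  east (east): blocked, stay at (x=2, y=3)
Final: (x=2, y=3)

Answer: Final position: (x=2, y=3)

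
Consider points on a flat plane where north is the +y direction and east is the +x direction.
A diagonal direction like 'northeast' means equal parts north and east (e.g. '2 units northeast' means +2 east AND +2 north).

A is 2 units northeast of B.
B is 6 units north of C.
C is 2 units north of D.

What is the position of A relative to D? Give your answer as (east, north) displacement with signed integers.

Place D at the origin (east=0, north=0).
  C is 2 units north of D: delta (east=+0, north=+2); C at (east=0, north=2).
  B is 6 units north of C: delta (east=+0, north=+6); B at (east=0, north=8).
  A is 2 units northeast of B: delta (east=+2, north=+2); A at (east=2, north=10).
Therefore A relative to D: (east=2, north=10).

Answer: A is at (east=2, north=10) relative to D.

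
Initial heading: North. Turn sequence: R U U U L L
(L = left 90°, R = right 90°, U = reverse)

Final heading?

Start: North
  R (right (90° clockwise)) -> East
  U (U-turn (180°)) -> West
  U (U-turn (180°)) -> East
  U (U-turn (180°)) -> West
  L (left (90° counter-clockwise)) -> South
  L (left (90° counter-clockwise)) -> East
Final: East

Answer: Final heading: East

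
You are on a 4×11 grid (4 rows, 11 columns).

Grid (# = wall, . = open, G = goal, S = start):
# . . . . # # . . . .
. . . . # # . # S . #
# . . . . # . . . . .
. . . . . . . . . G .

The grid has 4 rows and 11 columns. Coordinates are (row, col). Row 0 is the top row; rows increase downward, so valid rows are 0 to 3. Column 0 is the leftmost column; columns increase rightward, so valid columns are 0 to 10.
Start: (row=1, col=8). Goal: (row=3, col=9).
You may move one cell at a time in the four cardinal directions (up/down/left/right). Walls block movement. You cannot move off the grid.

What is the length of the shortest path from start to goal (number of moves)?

BFS from (row=1, col=8) until reaching (row=3, col=9):
  Distance 0: (row=1, col=8)
  Distance 1: (row=0, col=8), (row=1, col=9), (row=2, col=8)
  Distance 2: (row=0, col=7), (row=0, col=9), (row=2, col=7), (row=2, col=9), (row=3, col=8)
  Distance 3: (row=0, col=10), (row=2, col=6), (row=2, col=10), (row=3, col=7), (row=3, col=9)  <- goal reached here
One shortest path (3 moves): (row=1, col=8) -> (row=1, col=9) -> (row=2, col=9) -> (row=3, col=9)

Answer: Shortest path length: 3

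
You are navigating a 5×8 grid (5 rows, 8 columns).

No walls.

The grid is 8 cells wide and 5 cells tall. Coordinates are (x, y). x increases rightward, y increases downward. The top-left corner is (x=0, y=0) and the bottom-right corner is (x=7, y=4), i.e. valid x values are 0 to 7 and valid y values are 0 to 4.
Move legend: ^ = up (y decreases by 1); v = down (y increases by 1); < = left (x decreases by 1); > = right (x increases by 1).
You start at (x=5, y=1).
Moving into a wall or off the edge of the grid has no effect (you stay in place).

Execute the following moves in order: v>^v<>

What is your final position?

Start: (x=5, y=1)
  v (down): (x=5, y=1) -> (x=5, y=2)
  > (right): (x=5, y=2) -> (x=6, y=2)
  ^ (up): (x=6, y=2) -> (x=6, y=1)
  v (down): (x=6, y=1) -> (x=6, y=2)
  < (left): (x=6, y=2) -> (x=5, y=2)
  > (right): (x=5, y=2) -> (x=6, y=2)
Final: (x=6, y=2)

Answer: Final position: (x=6, y=2)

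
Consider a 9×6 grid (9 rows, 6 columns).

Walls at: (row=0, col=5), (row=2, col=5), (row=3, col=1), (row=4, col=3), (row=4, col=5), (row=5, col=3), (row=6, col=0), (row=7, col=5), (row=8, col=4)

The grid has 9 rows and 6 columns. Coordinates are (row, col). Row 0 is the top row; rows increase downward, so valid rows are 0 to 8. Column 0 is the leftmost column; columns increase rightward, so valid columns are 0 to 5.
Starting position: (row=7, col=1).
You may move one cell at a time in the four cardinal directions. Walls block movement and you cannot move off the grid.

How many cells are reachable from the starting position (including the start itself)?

BFS flood-fill from (row=7, col=1):
  Distance 0: (row=7, col=1)
  Distance 1: (row=6, col=1), (row=7, col=0), (row=7, col=2), (row=8, col=1)
  Distance 2: (row=5, col=1), (row=6, col=2), (row=7, col=3), (row=8, col=0), (row=8, col=2)
  Distance 3: (row=4, col=1), (row=5, col=0), (row=5, col=2), (row=6, col=3), (row=7, col=4), (row=8, col=3)
  Distance 4: (row=4, col=0), (row=4, col=2), (row=6, col=4)
  Distance 5: (row=3, col=0), (row=3, col=2), (row=5, col=4), (row=6, col=5)
  Distance 6: (row=2, col=0), (row=2, col=2), (row=3, col=3), (row=4, col=4), (row=5, col=5)
  Distance 7: (row=1, col=0), (row=1, col=2), (row=2, col=1), (row=2, col=3), (row=3, col=4)
  Distance 8: (row=0, col=0), (row=0, col=2), (row=1, col=1), (row=1, col=3), (row=2, col=4), (row=3, col=5)
  Distance 9: (row=0, col=1), (row=0, col=3), (row=1, col=4)
  Distance 10: (row=0, col=4), (row=1, col=5)
Total reachable: 44 (grid has 45 open cells total)

Answer: Reachable cells: 44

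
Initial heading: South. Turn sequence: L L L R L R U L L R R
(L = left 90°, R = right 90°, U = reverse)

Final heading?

Start: South
  L (left (90° counter-clockwise)) -> East
  L (left (90° counter-clockwise)) -> North
  L (left (90° counter-clockwise)) -> West
  R (right (90° clockwise)) -> North
  L (left (90° counter-clockwise)) -> West
  R (right (90° clockwise)) -> North
  U (U-turn (180°)) -> South
  L (left (90° counter-clockwise)) -> East
  L (left (90° counter-clockwise)) -> North
  R (right (90° clockwise)) -> East
  R (right (90° clockwise)) -> South
Final: South

Answer: Final heading: South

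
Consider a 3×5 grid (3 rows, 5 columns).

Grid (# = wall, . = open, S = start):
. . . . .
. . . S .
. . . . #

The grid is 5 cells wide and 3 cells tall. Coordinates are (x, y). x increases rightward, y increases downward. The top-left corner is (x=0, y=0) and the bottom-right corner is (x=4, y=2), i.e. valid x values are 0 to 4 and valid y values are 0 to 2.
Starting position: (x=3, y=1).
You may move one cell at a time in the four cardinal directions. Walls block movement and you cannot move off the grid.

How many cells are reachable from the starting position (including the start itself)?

BFS flood-fill from (x=3, y=1):
  Distance 0: (x=3, y=1)
  Distance 1: (x=3, y=0), (x=2, y=1), (x=4, y=1), (x=3, y=2)
  Distance 2: (x=2, y=0), (x=4, y=0), (x=1, y=1), (x=2, y=2)
  Distance 3: (x=1, y=0), (x=0, y=1), (x=1, y=2)
  Distance 4: (x=0, y=0), (x=0, y=2)
Total reachable: 14 (grid has 14 open cells total)

Answer: Reachable cells: 14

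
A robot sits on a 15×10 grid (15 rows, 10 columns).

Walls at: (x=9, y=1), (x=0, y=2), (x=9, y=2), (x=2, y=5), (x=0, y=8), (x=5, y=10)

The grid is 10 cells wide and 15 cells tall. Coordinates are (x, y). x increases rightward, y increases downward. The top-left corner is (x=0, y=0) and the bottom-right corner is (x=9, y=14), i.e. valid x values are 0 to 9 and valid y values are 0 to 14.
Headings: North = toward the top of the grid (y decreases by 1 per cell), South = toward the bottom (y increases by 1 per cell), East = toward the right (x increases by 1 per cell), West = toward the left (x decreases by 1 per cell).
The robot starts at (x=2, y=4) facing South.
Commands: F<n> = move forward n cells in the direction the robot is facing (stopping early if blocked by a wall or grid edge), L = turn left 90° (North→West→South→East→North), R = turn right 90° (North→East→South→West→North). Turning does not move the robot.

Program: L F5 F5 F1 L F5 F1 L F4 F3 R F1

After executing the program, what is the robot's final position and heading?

Answer: Final position: (x=2, y=2), facing North

Derivation:
Start: (x=2, y=4), facing South
  L: turn left, now facing East
  F5: move forward 5, now at (x=7, y=4)
  F5: move forward 2/5 (blocked), now at (x=9, y=4)
  F1: move forward 0/1 (blocked), now at (x=9, y=4)
  L: turn left, now facing North
  F5: move forward 1/5 (blocked), now at (x=9, y=3)
  F1: move forward 0/1 (blocked), now at (x=9, y=3)
  L: turn left, now facing West
  F4: move forward 4, now at (x=5, y=3)
  F3: move forward 3, now at (x=2, y=3)
  R: turn right, now facing North
  F1: move forward 1, now at (x=2, y=2)
Final: (x=2, y=2), facing North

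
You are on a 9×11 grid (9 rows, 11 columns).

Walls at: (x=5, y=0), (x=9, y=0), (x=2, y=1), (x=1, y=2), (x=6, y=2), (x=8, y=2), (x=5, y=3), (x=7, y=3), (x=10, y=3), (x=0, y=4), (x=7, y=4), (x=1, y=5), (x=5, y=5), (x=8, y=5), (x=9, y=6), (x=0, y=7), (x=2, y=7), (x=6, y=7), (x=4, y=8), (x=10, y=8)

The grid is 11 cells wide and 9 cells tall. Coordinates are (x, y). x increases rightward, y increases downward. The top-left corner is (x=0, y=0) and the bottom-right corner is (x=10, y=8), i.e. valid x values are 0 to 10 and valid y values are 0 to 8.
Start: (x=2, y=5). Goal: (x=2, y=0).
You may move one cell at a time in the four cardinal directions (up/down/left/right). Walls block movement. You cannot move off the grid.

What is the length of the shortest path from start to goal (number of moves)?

Answer: Shortest path length: 7

Derivation:
BFS from (x=2, y=5) until reaching (x=2, y=0):
  Distance 0: (x=2, y=5)
  Distance 1: (x=2, y=4), (x=3, y=5), (x=2, y=6)
  Distance 2: (x=2, y=3), (x=1, y=4), (x=3, y=4), (x=4, y=5), (x=1, y=6), (x=3, y=6)
  Distance 3: (x=2, y=2), (x=1, y=3), (x=3, y=3), (x=4, y=4), (x=0, y=6), (x=4, y=6), (x=1, y=7), (x=3, y=7)
  Distance 4: (x=3, y=2), (x=0, y=3), (x=4, y=3), (x=5, y=4), (x=0, y=5), (x=5, y=6), (x=4, y=7), (x=1, y=8), (x=3, y=8)
  Distance 5: (x=3, y=1), (x=0, y=2), (x=4, y=2), (x=6, y=4), (x=6, y=6), (x=5, y=7), (x=0, y=8), (x=2, y=8)
  Distance 6: (x=3, y=0), (x=0, y=1), (x=4, y=1), (x=5, y=2), (x=6, y=3), (x=6, y=5), (x=7, y=6), (x=5, y=8)
  Distance 7: (x=0, y=0), (x=2, y=0), (x=4, y=0), (x=1, y=1), (x=5, y=1), (x=7, y=5), (x=8, y=6), (x=7, y=7), (x=6, y=8)  <- goal reached here
One shortest path (7 moves): (x=2, y=5) -> (x=3, y=5) -> (x=3, y=4) -> (x=3, y=3) -> (x=3, y=2) -> (x=3, y=1) -> (x=3, y=0) -> (x=2, y=0)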